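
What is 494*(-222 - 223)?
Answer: -219830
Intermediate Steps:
494*(-222 - 223) = 494*(-445) = -219830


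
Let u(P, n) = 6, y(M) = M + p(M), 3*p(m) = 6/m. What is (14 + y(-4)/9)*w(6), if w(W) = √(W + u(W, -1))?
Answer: 27*√3 ≈ 46.765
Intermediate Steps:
p(m) = 2/m (p(m) = (6/m)/3 = 2/m)
y(M) = M + 2/M
w(W) = √(6 + W) (w(W) = √(W + 6) = √(6 + W))
(14 + y(-4)/9)*w(6) = (14 + (-4 + 2/(-4))/9)*√(6 + 6) = (14 + (-4 + 2*(-¼))*(⅑))*√12 = (14 + (-4 - ½)*(⅑))*(2*√3) = (14 - 9/2*⅑)*(2*√3) = (14 - ½)*(2*√3) = 27*(2*√3)/2 = 27*√3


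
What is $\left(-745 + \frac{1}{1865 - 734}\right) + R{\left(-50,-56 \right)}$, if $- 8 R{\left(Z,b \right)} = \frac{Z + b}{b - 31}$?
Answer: $- \frac{3371065}{4524} \approx -745.15$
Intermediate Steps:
$R{\left(Z,b \right)} = - \frac{Z + b}{8 \left(-31 + b\right)}$ ($R{\left(Z,b \right)} = - \frac{\left(Z + b\right) \frac{1}{b - 31}}{8} = - \frac{\left(Z + b\right) \frac{1}{-31 + b}}{8} = - \frac{\frac{1}{-31 + b} \left(Z + b\right)}{8} = - \frac{Z + b}{8 \left(-31 + b\right)}$)
$\left(-745 + \frac{1}{1865 - 734}\right) + R{\left(-50,-56 \right)} = \left(-745 + \frac{1}{1865 - 734}\right) + \frac{\left(-1\right) \left(-50\right) - -56}{8 \left(-31 - 56\right)} = \left(-745 + \frac{1}{1131}\right) + \frac{50 + 56}{8 \left(-87\right)} = \left(-745 + \frac{1}{1131}\right) + \frac{1}{8} \left(- \frac{1}{87}\right) 106 = - \frac{842594}{1131} - \frac{53}{348} = - \frac{3371065}{4524}$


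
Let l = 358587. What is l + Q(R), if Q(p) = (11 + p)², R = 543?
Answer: 665503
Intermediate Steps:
l + Q(R) = 358587 + (11 + 543)² = 358587 + 554² = 358587 + 306916 = 665503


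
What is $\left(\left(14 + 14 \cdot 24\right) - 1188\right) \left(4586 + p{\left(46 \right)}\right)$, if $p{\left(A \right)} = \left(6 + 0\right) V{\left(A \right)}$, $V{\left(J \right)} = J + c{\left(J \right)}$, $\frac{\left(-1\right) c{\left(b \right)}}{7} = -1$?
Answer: $-4109552$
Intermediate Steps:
$c{\left(b \right)} = 7$ ($c{\left(b \right)} = \left(-7\right) \left(-1\right) = 7$)
$V{\left(J \right)} = 7 + J$ ($V{\left(J \right)} = J + 7 = 7 + J$)
$p{\left(A \right)} = 42 + 6 A$ ($p{\left(A \right)} = \left(6 + 0\right) \left(7 + A\right) = 6 \left(7 + A\right) = 42 + 6 A$)
$\left(\left(14 + 14 \cdot 24\right) - 1188\right) \left(4586 + p{\left(46 \right)}\right) = \left(\left(14 + 14 \cdot 24\right) - 1188\right) \left(4586 + \left(42 + 6 \cdot 46\right)\right) = \left(\left(14 + 336\right) - 1188\right) \left(4586 + \left(42 + 276\right)\right) = \left(350 - 1188\right) \left(4586 + 318\right) = \left(-838\right) 4904 = -4109552$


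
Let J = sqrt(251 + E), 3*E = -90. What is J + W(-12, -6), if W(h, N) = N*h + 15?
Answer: 87 + sqrt(221) ≈ 101.87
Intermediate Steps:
E = -30 (E = (1/3)*(-90) = -30)
W(h, N) = 15 + N*h
J = sqrt(221) (J = sqrt(251 - 30) = sqrt(221) ≈ 14.866)
J + W(-12, -6) = sqrt(221) + (15 - 6*(-12)) = sqrt(221) + (15 + 72) = sqrt(221) + 87 = 87 + sqrt(221)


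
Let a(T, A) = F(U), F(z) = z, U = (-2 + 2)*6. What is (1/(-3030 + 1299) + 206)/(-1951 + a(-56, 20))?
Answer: -356585/3377181 ≈ -0.10559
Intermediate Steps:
U = 0 (U = 0*6 = 0)
a(T, A) = 0
(1/(-3030 + 1299) + 206)/(-1951 + a(-56, 20)) = (1/(-3030 + 1299) + 206)/(-1951 + 0) = (1/(-1731) + 206)/(-1951) = (-1/1731 + 206)*(-1/1951) = (356585/1731)*(-1/1951) = -356585/3377181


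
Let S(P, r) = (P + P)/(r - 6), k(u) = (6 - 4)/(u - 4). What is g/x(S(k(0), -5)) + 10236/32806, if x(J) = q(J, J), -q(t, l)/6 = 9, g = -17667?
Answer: 32229797/98418 ≈ 327.48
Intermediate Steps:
k(u) = 2/(-4 + u)
q(t, l) = -54 (q(t, l) = -6*9 = -54)
S(P, r) = 2*P/(-6 + r) (S(P, r) = (2*P)/(-6 + r) = 2*P/(-6 + r))
x(J) = -54
g/x(S(k(0), -5)) + 10236/32806 = -17667/(-54) + 10236/32806 = -17667*(-1/54) + 10236*(1/32806) = 1963/6 + 5118/16403 = 32229797/98418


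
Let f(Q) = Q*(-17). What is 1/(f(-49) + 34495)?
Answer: 1/35328 ≈ 2.8306e-5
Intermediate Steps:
f(Q) = -17*Q
1/(f(-49) + 34495) = 1/(-17*(-49) + 34495) = 1/(833 + 34495) = 1/35328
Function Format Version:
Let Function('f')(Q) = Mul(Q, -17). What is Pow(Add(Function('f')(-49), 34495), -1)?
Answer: Rational(1, 35328) ≈ 2.8306e-5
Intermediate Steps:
Function('f')(Q) = Mul(-17, Q)
Pow(Add(Function('f')(-49), 34495), -1) = Pow(Add(Mul(-17, -49), 34495), -1) = Pow(Add(833, 34495), -1) = Pow(35328, -1) = Rational(1, 35328)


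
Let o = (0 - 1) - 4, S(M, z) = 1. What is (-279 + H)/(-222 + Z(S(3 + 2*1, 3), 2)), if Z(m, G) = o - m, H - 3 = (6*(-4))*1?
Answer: 25/19 ≈ 1.3158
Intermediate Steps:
H = -21 (H = 3 + (6*(-4))*1 = 3 - 24*1 = 3 - 24 = -21)
o = -5 (o = -1 - 4 = -5)
Z(m, G) = -5 - m
(-279 + H)/(-222 + Z(S(3 + 2*1, 3), 2)) = (-279 - 21)/(-222 + (-5 - 1*1)) = -300/(-222 + (-5 - 1)) = -300/(-222 - 6) = -300/(-228) = -300*(-1/228) = 25/19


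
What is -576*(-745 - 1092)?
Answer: 1058112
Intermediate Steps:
-576*(-745 - 1092) = -576*(-1837) = 1058112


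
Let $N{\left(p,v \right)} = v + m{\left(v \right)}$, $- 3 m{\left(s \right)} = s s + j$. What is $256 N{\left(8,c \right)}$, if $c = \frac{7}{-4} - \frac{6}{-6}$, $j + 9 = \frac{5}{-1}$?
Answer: $\frac{2864}{3} \approx 954.67$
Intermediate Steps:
$j = -14$ ($j = -9 + \frac{5}{-1} = -9 + 5 \left(-1\right) = -9 - 5 = -14$)
$c = - \frac{3}{4}$ ($c = 7 \left(- \frac{1}{4}\right) - -1 = - \frac{7}{4} + 1 = - \frac{3}{4} \approx -0.75$)
$m{\left(s \right)} = \frac{14}{3} - \frac{s^{2}}{3}$ ($m{\left(s \right)} = - \frac{s s - 14}{3} = - \frac{s^{2} - 14}{3} = - \frac{-14 + s^{2}}{3} = \frac{14}{3} - \frac{s^{2}}{3}$)
$N{\left(p,v \right)} = \frac{14}{3} + v - \frac{v^{2}}{3}$ ($N{\left(p,v \right)} = v - \left(- \frac{14}{3} + \frac{v^{2}}{3}\right) = \frac{14}{3} + v - \frac{v^{2}}{3}$)
$256 N{\left(8,c \right)} = 256 \left(\frac{14}{3} - \frac{3}{4} - \frac{\left(- \frac{3}{4}\right)^{2}}{3}\right) = 256 \left(\frac{14}{3} - \frac{3}{4} - \frac{3}{16}\right) = 256 \cdot \frac{179}{48} = \frac{2864}{3}$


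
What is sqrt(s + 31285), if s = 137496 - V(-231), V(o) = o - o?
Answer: sqrt(168781) ≈ 410.83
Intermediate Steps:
V(o) = 0
s = 137496 (s = 137496 - 1*0 = 137496 + 0 = 137496)
sqrt(s + 31285) = sqrt(137496 + 31285) = sqrt(168781)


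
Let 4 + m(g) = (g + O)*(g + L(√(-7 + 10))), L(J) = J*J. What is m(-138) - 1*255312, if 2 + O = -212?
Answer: -207796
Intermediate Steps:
O = -214 (O = -2 - 212 = -214)
L(J) = J²
m(g) = -4 + (-214 + g)*(3 + g) (m(g) = -4 + (g - 214)*(g + (√(-7 + 10))²) = -4 + (-214 + g)*(g + (√3)²) = -4 + (-214 + g)*(g + 3) = -4 + (-214 + g)*(3 + g))
m(-138) - 1*255312 = (-646 + (-138)² - 211*(-138)) - 1*255312 = (-646 + 19044 + 29118) - 255312 = 47516 - 255312 = -207796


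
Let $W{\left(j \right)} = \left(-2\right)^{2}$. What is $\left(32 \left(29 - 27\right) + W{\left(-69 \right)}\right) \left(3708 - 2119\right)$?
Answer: $108052$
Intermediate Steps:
$W{\left(j \right)} = 4$
$\left(32 \left(29 - 27\right) + W{\left(-69 \right)}\right) \left(3708 - 2119\right) = \left(32 \left(29 - 27\right) + 4\right) \left(3708 - 2119\right) = \left(32 \cdot 2 + 4\right) 1589 = \left(64 + 4\right) 1589 = 68 \cdot 1589 = 108052$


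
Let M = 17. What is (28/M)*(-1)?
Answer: -28/17 ≈ -1.6471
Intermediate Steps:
(28/M)*(-1) = (28/17)*(-1) = -28/17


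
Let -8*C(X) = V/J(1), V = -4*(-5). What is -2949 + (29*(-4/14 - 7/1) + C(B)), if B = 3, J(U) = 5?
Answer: -44251/14 ≈ -3160.8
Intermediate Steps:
V = 20
C(X) = -1/2 (C(X) = -5/(2*5) = -1/8*4 = -1/2)
-2949 + (29*(-4/14 - 7/1) + C(B)) = -2949 + (29*(-4/14 - 7/1) - 1/2) = -2949 + (29*(-4*1/14 - 7*1) - 1/2) = -2949 + (29*(-2/7 - 7) - 1/2) = -2949 + (29*(-51/7) - 1/2) = -2949 + (-1479/7 - 1/2) = -2949 - 2965/14 = -44251/14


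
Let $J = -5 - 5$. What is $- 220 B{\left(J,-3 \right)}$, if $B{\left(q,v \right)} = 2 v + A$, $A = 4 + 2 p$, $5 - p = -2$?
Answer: $-2640$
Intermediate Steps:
$J = -10$ ($J = -5 - 5 = -10$)
$p = 7$ ($p = 5 - -2 = 5 + 2 = 7$)
$A = 18$ ($A = 4 + 2 \cdot 7 = 4 + 14 = 18$)
$B{\left(q,v \right)} = 18 + 2 v$ ($B{\left(q,v \right)} = 2 v + 18 = 18 + 2 v$)
$- 220 B{\left(J,-3 \right)} = - 220 \left(18 + 2 \left(-3\right)\right) = - 220 \left(18 - 6\right) = \left(-220\right) 12 = -2640$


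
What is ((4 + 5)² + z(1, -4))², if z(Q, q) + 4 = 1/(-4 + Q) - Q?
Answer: 51529/9 ≈ 5725.4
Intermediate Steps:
z(Q, q) = -4 + 1/(-4 + Q) - Q (z(Q, q) = -4 + (1/(-4 + Q) - Q) = -4 + 1/(-4 + Q) - Q)
((4 + 5)² + z(1, -4))² = ((4 + 5)² + (17 - 1*1²)/(-4 + 1))² = (9² + (17 - 1*1)/(-3))² = (81 - (17 - 1)/3)² = (81 - ⅓*16)² = (81 - 16/3)² = (227/3)² = 51529/9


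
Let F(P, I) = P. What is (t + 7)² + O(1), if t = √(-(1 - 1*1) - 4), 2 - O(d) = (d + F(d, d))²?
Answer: 43 + 28*I ≈ 43.0 + 28.0*I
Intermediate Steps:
O(d) = 2 - 4*d² (O(d) = 2 - (d + d)² = 2 - (2*d)² = 2 - 4*d²)
t = 2*I (t = √(-(1 - 1) - 4) = √(-1*0 - 4) = √(0 - 4) = √(-4) = 2*I ≈ 2.0*I)
(t + 7)² + O(1) = (2*I + 7)² + (2 - 4*1²) = (7 + 2*I)² + (2 - 4*1) = (7 + 2*I)² + (2 - 4) = (7 + 2*I)² - 2 = -2 + (7 + 2*I)²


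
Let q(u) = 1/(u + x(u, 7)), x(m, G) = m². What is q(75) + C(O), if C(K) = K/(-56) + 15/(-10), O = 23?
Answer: -152461/79800 ≈ -1.9105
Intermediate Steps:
C(K) = -3/2 - K/56 (C(K) = K*(-1/56) + 15*(-⅒) = -K/56 - 3/2 = -3/2 - K/56)
q(u) = 1/(u + u²)
q(75) + C(O) = 1/(75*(1 + 75)) + (-3/2 - 1/56*23) = (1/75)/76 + (-3/2 - 23/56) = (1/75)*(1/76) - 107/56 = 1/5700 - 107/56 = -152461/79800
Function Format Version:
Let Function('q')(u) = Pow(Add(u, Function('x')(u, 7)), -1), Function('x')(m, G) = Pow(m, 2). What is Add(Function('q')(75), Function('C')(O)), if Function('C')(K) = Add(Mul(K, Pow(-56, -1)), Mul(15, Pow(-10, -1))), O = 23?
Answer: Rational(-152461, 79800) ≈ -1.9105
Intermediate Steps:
Function('C')(K) = Add(Rational(-3, 2), Mul(Rational(-1, 56), K)) (Function('C')(K) = Add(Mul(K, Rational(-1, 56)), Mul(15, Rational(-1, 10))) = Add(Mul(Rational(-1, 56), K), Rational(-3, 2)) = Add(Rational(-3, 2), Mul(Rational(-1, 56), K)))
Function('q')(u) = Pow(Add(u, Pow(u, 2)), -1)
Add(Function('q')(75), Function('C')(O)) = Add(Mul(Pow(75, -1), Pow(Add(1, 75), -1)), Add(Rational(-3, 2), Mul(Rational(-1, 56), 23))) = Add(Mul(Rational(1, 75), Pow(76, -1)), Add(Rational(-3, 2), Rational(-23, 56))) = Add(Mul(Rational(1, 75), Rational(1, 76)), Rational(-107, 56)) = Add(Rational(1, 5700), Rational(-107, 56)) = Rational(-152461, 79800)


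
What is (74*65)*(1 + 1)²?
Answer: 19240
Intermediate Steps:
(74*65)*(1 + 1)² = 4810*2² = 4810*4 = 19240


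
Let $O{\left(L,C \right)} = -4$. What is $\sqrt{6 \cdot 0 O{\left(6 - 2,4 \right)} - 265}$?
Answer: $i \sqrt{265} \approx 16.279 i$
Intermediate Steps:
$\sqrt{6 \cdot 0 O{\left(6 - 2,4 \right)} - 265} = \sqrt{6 \cdot 0 \left(-4\right) - 265} = \sqrt{0 \left(-4\right) - 265} = \sqrt{0 - 265} = \sqrt{-265} = i \sqrt{265}$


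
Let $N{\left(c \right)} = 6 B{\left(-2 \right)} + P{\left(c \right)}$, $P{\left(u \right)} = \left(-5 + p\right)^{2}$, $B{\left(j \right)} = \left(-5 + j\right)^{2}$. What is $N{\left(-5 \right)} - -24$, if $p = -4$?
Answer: $399$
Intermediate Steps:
$P{\left(u \right)} = 81$ ($P{\left(u \right)} = \left(-5 - 4\right)^{2} = \left(-9\right)^{2} = 81$)
$N{\left(c \right)} = 375$ ($N{\left(c \right)} = 6 \left(-5 - 2\right)^{2} + 81 = 6 \left(-7\right)^{2} + 81 = 6 \cdot 49 + 81 = 294 + 81 = 375$)
$N{\left(-5 \right)} - -24 = 375 - -24 = 375 + 24 = 399$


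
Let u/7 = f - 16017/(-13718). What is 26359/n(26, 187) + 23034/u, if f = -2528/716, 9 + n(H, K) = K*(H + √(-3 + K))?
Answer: -2203587337439351/1591053499119 - 9858266*√46/17117313 ≈ -1388.9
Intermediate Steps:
n(H, K) = -9 + K*(H + √(-3 + K))
f = -632/179 (f = -2528*1/716 = -632/179 ≈ -3.5307)
u = -2137849/129238 (u = 7*(-632/179 - 16017/(-13718)) = 7*(-632/179 - 16017*(-1)/13718) = 7*(-632/179 - 1*(-843/722)) = 7*(-632/179 + 843/722) = 7*(-305407/129238) = -2137849/129238 ≈ -16.542)
26359/n(26, 187) + 23034/u = 26359/(-9 + 26*187 + 187*√(-3 + 187)) + 23034/(-2137849/129238) = 26359/(-9 + 4862 + 187*√184) + 23034*(-129238/2137849) = 26359/(-9 + 4862 + 187*(2*√46)) - 2976868092/2137849 = 26359/(-9 + 4862 + 374*√46) - 2976868092/2137849 = 26359/(4853 + 374*√46) - 2976868092/2137849 = -2976868092/2137849 + 26359/(4853 + 374*√46)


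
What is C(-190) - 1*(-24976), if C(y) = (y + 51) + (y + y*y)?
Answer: 60747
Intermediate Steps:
C(y) = 51 + y² + 2*y (C(y) = (51 + y) + (y + y²) = 51 + y² + 2*y)
C(-190) - 1*(-24976) = (51 + (-190)² + 2*(-190)) - 1*(-24976) = (51 + 36100 - 380) + 24976 = 35771 + 24976 = 60747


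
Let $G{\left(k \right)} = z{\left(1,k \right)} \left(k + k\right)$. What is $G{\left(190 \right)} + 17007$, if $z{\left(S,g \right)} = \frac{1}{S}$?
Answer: $17387$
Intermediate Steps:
$G{\left(k \right)} = 2 k$ ($G{\left(k \right)} = \frac{k + k}{1} = 1 \cdot 2 k = 2 k$)
$G{\left(190 \right)} + 17007 = 2 \cdot 190 + 17007 = 380 + 17007 = 17387$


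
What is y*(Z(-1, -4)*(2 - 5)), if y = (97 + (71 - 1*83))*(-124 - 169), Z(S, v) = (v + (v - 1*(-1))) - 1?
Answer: -597720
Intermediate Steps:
Z(S, v) = 2*v (Z(S, v) = (v + (v + 1)) - 1 = (v + (1 + v)) - 1 = (1 + 2*v) - 1 = 2*v)
y = -24905 (y = (97 + (71 - 83))*(-293) = (97 - 12)*(-293) = 85*(-293) = -24905)
y*(Z(-1, -4)*(2 - 5)) = -24905*2*(-4)*(2 - 5) = -(-199240)*(-3) = -24905*24 = -597720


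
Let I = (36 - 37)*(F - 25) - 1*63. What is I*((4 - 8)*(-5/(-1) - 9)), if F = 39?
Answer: -1232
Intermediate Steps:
I = -77 (I = (36 - 37)*(39 - 25) - 1*63 = -1*14 - 63 = -14 - 63 = -77)
I*((4 - 8)*(-5/(-1) - 9)) = -77*(4 - 8)*(-5/(-1) - 9) = -(-308)*(-5*(-1) - 9) = -(-308)*(5 - 9) = -(-308)*(-4) = -77*16 = -1232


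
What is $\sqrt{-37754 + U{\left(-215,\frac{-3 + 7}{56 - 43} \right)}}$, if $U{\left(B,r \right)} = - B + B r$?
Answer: $\frac{i \sqrt{6355271}}{13} \approx 193.92 i$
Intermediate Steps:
$\sqrt{-37754 + U{\left(-215,\frac{-3 + 7}{56 - 43} \right)}} = \sqrt{-37754 - 215 \left(-1 + \frac{-3 + 7}{56 - 43}\right)} = \sqrt{-37754 - 215 \left(-1 + \frac{4}{13}\right)} = \sqrt{-37754 - - \frac{1935}{13}} = \sqrt{-37754 + \frac{1935}{13}} = \sqrt{- \frac{488867}{13}} = \frac{i \sqrt{6355271}}{13}$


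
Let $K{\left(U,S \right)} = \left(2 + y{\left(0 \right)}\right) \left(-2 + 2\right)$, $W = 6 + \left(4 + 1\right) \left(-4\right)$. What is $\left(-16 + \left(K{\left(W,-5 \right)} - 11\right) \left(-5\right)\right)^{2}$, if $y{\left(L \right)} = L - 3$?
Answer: $1521$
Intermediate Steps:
$y{\left(L \right)} = -3 + L$
$W = -14$ ($W = 6 + 5 \left(-4\right) = 6 - 20 = -14$)
$K{\left(U,S \right)} = 0$ ($K{\left(U,S \right)} = \left(2 + \left(-3 + 0\right)\right) \left(-2 + 2\right) = \left(2 - 3\right) 0 = \left(-1\right) 0 = 0$)
$\left(-16 + \left(K{\left(W,-5 \right)} - 11\right) \left(-5\right)\right)^{2} = \left(-16 + \left(0 - 11\right) \left(-5\right)\right)^{2} = \left(-16 - -55\right)^{2} = \left(-16 + 55\right)^{2} = 39^{2} = 1521$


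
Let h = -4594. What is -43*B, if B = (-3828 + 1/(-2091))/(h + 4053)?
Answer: -344187007/1131231 ≈ -304.26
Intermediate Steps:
B = 8004349/1131231 (B = (-3828 + 1/(-2091))/(-4594 + 4053) = (-3828 - 1/2091)/(-541) = -8004349/2091*(-1/541) = 8004349/1131231 ≈ 7.0758)
-43*B = -43*8004349/1131231 = -344187007/1131231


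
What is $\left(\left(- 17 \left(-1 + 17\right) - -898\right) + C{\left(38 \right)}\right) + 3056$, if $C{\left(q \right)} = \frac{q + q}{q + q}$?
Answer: $3683$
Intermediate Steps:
$C{\left(q \right)} = 1$ ($C{\left(q \right)} = \frac{2 q}{2 q} = 2 q \frac{1}{2 q} = 1$)
$\left(\left(- 17 \left(-1 + 17\right) - -898\right) + C{\left(38 \right)}\right) + 3056 = \left(\left(- 17 \left(-1 + 17\right) - -898\right) + 1\right) + 3056 = \left(\left(\left(-17\right) 16 + 898\right) + 1\right) + 3056 = \left(\left(-272 + 898\right) + 1\right) + 3056 = \left(626 + 1\right) + 3056 = 627 + 3056 = 3683$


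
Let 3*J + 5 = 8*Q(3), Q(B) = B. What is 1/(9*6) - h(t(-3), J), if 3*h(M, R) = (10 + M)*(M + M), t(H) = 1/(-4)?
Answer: 355/216 ≈ 1.6435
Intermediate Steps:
t(H) = -1/4
J = 19/3 (J = -5/3 + (8*3)/3 = -5/3 + (1/3)*24 = -5/3 + 8 = 19/3 ≈ 6.3333)
h(M, R) = 2*M*(10 + M)/3 (h(M, R) = ((10 + M)*(M + M))/3 = ((10 + M)*(2*M))/3 = (2*M*(10 + M))/3 = 2*M*(10 + M)/3)
1/(9*6) - h(t(-3), J) = 1/(9*6) - 2*(-1)*(10 - 1/4)/(3*4) = 1/54 - 2*(-1)*39/(3*4*4) = 1/54 - 1*(-13/8) = 1/54 + 13/8 = 355/216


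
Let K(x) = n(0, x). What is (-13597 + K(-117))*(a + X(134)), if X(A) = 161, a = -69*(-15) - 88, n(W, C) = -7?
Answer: -15073232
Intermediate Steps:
a = 947 (a = 1035 - 88 = 947)
K(x) = -7
(-13597 + K(-117))*(a + X(134)) = (-13597 - 7)*(947 + 161) = -13604*1108 = -15073232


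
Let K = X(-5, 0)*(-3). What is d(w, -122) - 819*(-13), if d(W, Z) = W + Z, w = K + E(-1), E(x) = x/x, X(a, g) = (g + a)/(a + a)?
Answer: 21049/2 ≈ 10525.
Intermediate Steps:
X(a, g) = (a + g)/(2*a) (X(a, g) = (a + g)/((2*a)) = (a + g)*(1/(2*a)) = (a + g)/(2*a))
E(x) = 1
K = -3/2 (K = ((½)*(-5 + 0)/(-5))*(-3) = ((½)*(-⅕)*(-5))*(-3) = (½)*(-3) = -3/2 ≈ -1.5000)
w = -½ (w = -3/2 + 1 = -½ ≈ -0.50000)
d(w, -122) - 819*(-13) = (-½ - 122) - 819*(-13) = -245/2 + 10647 = 21049/2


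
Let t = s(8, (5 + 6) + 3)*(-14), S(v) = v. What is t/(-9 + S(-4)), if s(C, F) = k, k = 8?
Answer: 112/13 ≈ 8.6154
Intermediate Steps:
s(C, F) = 8
t = -112 (t = 8*(-14) = -112)
t/(-9 + S(-4)) = -112/(-9 - 4) = -112/(-13) = -1/13*(-112) = 112/13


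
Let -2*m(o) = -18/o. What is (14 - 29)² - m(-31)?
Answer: 6984/31 ≈ 225.29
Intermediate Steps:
m(o) = 9/o (m(o) = -(-9)/o = 9/o)
(14 - 29)² - m(-31) = (14 - 29)² - 9/(-31) = (-15)² - 9*(-1)/31 = 225 - 1*(-9/31) = 225 + 9/31 = 6984/31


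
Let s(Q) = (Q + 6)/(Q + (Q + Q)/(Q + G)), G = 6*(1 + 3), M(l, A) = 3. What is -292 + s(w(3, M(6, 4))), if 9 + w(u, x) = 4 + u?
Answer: -1763/6 ≈ -293.83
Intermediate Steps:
G = 24 (G = 6*4 = 24)
w(u, x) = -5 + u (w(u, x) = -9 + (4 + u) = -5 + u)
s(Q) = (6 + Q)/(Q + 2*Q/(24 + Q)) (s(Q) = (Q + 6)/(Q + (Q + Q)/(Q + 24)) = (6 + Q)/(Q + (2*Q)/(24 + Q)) = (6 + Q)/(Q + 2*Q/(24 + Q)))
-292 + s(w(3, M(6, 4))) = -292 + (144 + (-5 + 3)**2 + 30*(-5 + 3))/((-5 + 3)*(26 + (-5 + 3))) = -292 + (144 + (-2)**2 + 30*(-2))/((-2)*(26 - 2)) = -292 - 1/2*(144 + 4 - 60)/24 = -292 - 1/2*1/24*88 = -292 - 11/6 = -1763/6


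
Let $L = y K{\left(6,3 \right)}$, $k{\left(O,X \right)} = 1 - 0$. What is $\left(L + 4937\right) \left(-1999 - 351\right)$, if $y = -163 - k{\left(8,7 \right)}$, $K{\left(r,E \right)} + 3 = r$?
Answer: $-10445750$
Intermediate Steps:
$K{\left(r,E \right)} = -3 + r$
$k{\left(O,X \right)} = 1$ ($k{\left(O,X \right)} = 1 + 0 = 1$)
$y = -164$ ($y = -163 - 1 = -164$)
$L = -492$ ($L = - 164 \left(-3 + 6\right) = \left(-164\right) 3 = -492$)
$\left(L + 4937\right) \left(-1999 - 351\right) = \left(-492 + 4937\right) \left(-1999 - 351\right) = 4445 \left(-2350\right) = -10445750$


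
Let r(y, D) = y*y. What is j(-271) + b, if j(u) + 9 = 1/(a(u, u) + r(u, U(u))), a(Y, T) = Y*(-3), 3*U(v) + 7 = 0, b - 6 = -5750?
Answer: -427183261/74254 ≈ -5753.0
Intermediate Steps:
b = -5744 (b = 6 - 5750 = -5744)
U(v) = -7/3 (U(v) = -7/3 + (1/3)*0 = -7/3 + 0 = -7/3)
a(Y, T) = -3*Y
r(y, D) = y**2
j(u) = -9 + 1/(u**2 - 3*u) (j(u) = -9 + 1/(-3*u + u**2) = -9 + 1/(u**2 - 3*u))
j(-271) + b = (1 - 9*(-271)**2 + 27*(-271))/((-271)*(-3 - 271)) - 5744 = -1/271*(1 - 9*73441 - 7317)/(-274) - 5744 = -1/271*(-1/274)*(1 - 660969 - 7317) - 5744 = -1/271*(-1/274)*(-668285) - 5744 = -668285/74254 - 5744 = -427183261/74254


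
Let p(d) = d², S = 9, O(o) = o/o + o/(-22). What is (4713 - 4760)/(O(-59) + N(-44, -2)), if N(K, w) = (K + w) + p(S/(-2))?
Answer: 2068/971 ≈ 2.1298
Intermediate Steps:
O(o) = 1 - o/22 (O(o) = 1 + o*(-1/22) = 1 - o/22)
N(K, w) = 81/4 + K + w (N(K, w) = (K + w) + (9/(-2))² = (K + w) + (9*(-½))² = (K + w) + (-9/2)² = (K + w) + 81/4 = 81/4 + K + w)
(4713 - 4760)/(O(-59) + N(-44, -2)) = (4713 - 4760)/((1 - 1/22*(-59)) + (81/4 - 44 - 2)) = -47/((1 + 59/22) - 103/4) = -47/(81/22 - 103/4) = -47/(-971/44) = -47*(-44/971) = 2068/971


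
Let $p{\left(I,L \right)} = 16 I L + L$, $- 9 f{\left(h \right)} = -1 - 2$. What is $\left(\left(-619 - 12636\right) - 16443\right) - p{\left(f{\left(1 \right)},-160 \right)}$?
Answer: $- \frac{86054}{3} \approx -28685.0$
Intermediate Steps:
$f{\left(h \right)} = \frac{1}{3}$ ($f{\left(h \right)} = - \frac{-1 - 2}{9} = \left(- \frac{1}{9}\right) \left(-3\right) = \frac{1}{3}$)
$p{\left(I,L \right)} = L + 16 I L$ ($p{\left(I,L \right)} = 16 I L + L = L + 16 I L$)
$\left(\left(-619 - 12636\right) - 16443\right) - p{\left(f{\left(1 \right)},-160 \right)} = \left(\left(-619 - 12636\right) - 16443\right) - - 160 \left(1 + 16 \cdot \frac{1}{3}\right) = \left(-13255 - 16443\right) - - 160 \left(1 + \frac{16}{3}\right) = -29698 - \left(-160\right) \frac{19}{3} = -29698 - - \frac{3040}{3} = -29698 + \frac{3040}{3} = - \frac{86054}{3}$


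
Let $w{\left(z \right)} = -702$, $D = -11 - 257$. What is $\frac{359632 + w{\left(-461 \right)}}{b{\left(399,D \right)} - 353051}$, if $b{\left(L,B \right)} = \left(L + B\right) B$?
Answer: $- \frac{358930}{388159} \approx -0.9247$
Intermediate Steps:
$D = -268$
$b{\left(L,B \right)} = B \left(B + L\right)$ ($b{\left(L,B \right)} = \left(B + L\right) B = B \left(B + L\right)$)
$\frac{359632 + w{\left(-461 \right)}}{b{\left(399,D \right)} - 353051} = \frac{359632 - 702}{- 268 \left(-268 + 399\right) - 353051} = \frac{358930}{\left(-268\right) 131 - 353051} = \frac{358930}{-35108 - 353051} = \frac{358930}{-388159} = 358930 \left(- \frac{1}{388159}\right) = - \frac{358930}{388159}$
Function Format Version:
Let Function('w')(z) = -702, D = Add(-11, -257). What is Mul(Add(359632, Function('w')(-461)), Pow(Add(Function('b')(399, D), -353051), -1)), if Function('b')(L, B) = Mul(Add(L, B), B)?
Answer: Rational(-358930, 388159) ≈ -0.92470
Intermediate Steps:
D = -268
Function('b')(L, B) = Mul(B, Add(B, L)) (Function('b')(L, B) = Mul(Add(B, L), B) = Mul(B, Add(B, L)))
Mul(Add(359632, Function('w')(-461)), Pow(Add(Function('b')(399, D), -353051), -1)) = Mul(Add(359632, -702), Pow(Add(Mul(-268, Add(-268, 399)), -353051), -1)) = Mul(358930, Pow(Add(Mul(-268, 131), -353051), -1)) = Mul(358930, Pow(Add(-35108, -353051), -1)) = Mul(358930, Pow(-388159, -1)) = Mul(358930, Rational(-1, 388159)) = Rational(-358930, 388159)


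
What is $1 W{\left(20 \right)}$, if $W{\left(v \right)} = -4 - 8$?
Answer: $-12$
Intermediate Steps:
$W{\left(v \right)} = -12$ ($W{\left(v \right)} = -4 - 8 = -12$)
$1 W{\left(20 \right)} = 1 \left(-12\right) = -12$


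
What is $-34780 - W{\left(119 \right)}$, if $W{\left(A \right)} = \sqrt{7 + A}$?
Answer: $-34780 - 3 \sqrt{14} \approx -34791.0$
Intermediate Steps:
$-34780 - W{\left(119 \right)} = -34780 - \sqrt{7 + 119} = -34780 - \sqrt{126} = -34780 - 3 \sqrt{14}$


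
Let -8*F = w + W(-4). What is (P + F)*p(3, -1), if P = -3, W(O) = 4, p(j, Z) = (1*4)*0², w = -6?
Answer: 0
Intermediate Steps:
p(j, Z) = 0 (p(j, Z) = 4*0 = 0)
F = ¼ (F = -(-6 + 4)/8 = -⅛*(-2) = ¼ ≈ 0.25000)
(P + F)*p(3, -1) = (-3 + ¼)*0 = -11/4*0 = 0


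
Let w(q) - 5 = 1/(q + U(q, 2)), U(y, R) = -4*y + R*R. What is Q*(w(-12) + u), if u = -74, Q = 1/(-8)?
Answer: 2759/320 ≈ 8.6219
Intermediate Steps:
Q = -⅛ ≈ -0.12500
U(y, R) = R² - 4*y (U(y, R) = -4*y + R² = R² - 4*y)
w(q) = 5 + 1/(4 - 3*q) (w(q) = 5 + 1/(q + (2² - 4*q)) = 5 + 1/(q + (4 - 4*q)) = 5 + 1/(4 - 3*q))
Q*(w(-12) + u) = -(3*(-7 + 5*(-12))/(-4 + 3*(-12)) - 74)/8 = -(3*(-7 - 60)/(-4 - 36) - 74)/8 = -(3*(-67)/(-40) - 74)/8 = -(3*(-1/40)*(-67) - 74)/8 = -(201/40 - 74)/8 = -⅛*(-2759/40) = 2759/320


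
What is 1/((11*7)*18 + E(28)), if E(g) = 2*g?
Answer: 1/1442 ≈ 0.00069348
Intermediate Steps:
1/((11*7)*18 + E(28)) = 1/((11*7)*18 + 2*28) = 1/(77*18 + 56) = 1/(1386 + 56) = 1/1442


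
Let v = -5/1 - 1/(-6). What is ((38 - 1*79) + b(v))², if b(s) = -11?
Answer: 2704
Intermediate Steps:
v = -29/6 (v = -5*1 - 1*(-⅙) = -5 + ⅙ = -29/6 ≈ -4.8333)
((38 - 1*79) + b(v))² = ((38 - 1*79) - 11)² = ((38 - 79) - 11)² = (-41 - 11)² = (-52)² = 2704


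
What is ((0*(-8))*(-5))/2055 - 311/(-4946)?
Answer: 311/4946 ≈ 0.062879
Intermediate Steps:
((0*(-8))*(-5))/2055 - 311/(-4946) = (0*(-5))*(1/2055) - 311*(-1/4946) = 0*(1/2055) + 311/4946 = 0 + 311/4946 = 311/4946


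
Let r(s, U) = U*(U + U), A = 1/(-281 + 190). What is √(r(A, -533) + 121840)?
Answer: 7*√14082 ≈ 830.67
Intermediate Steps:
A = -1/91 (A = 1/(-91) = -1/91 ≈ -0.010989)
r(s, U) = 2*U² (r(s, U) = U*(2*U) = 2*U²)
√(r(A, -533) + 121840) = √(2*(-533)² + 121840) = √(2*284089 + 121840) = √(568178 + 121840) = √690018 = 7*√14082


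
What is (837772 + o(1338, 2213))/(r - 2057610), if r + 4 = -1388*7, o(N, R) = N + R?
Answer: -280441/689110 ≈ -0.40696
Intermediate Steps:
r = -9720 (r = -4 - 1388*7 = -4 - 9716 = -9720)
(837772 + o(1338, 2213))/(r - 2057610) = (837772 + (1338 + 2213))/(-9720 - 2057610) = (837772 + 3551)/(-2067330) = 841323*(-1/2067330) = -280441/689110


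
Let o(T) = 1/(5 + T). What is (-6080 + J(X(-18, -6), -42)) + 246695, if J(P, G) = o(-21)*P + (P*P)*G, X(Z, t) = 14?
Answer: 1859057/8 ≈ 2.3238e+5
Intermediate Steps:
J(P, G) = -P/16 + G*P² (J(P, G) = P/(5 - 21) + (P*P)*G = P/(-16) + P²*G = -P/16 + G*P²)
(-6080 + J(X(-18, -6), -42)) + 246695 = (-6080 + 14*(-1/16 - 42*14)) + 246695 = (-6080 + 14*(-1/16 - 588)) + 246695 = (-6080 + 14*(-9409/16)) + 246695 = (-6080 - 65863/8) + 246695 = -114503/8 + 246695 = 1859057/8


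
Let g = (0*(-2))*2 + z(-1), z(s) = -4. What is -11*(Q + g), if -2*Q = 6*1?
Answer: 77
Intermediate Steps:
Q = -3 ≈ -3.0000
g = -4 (g = (0*(-2))*2 - 4 = 0*2 - 4 = 0 - 4 = -4)
-11*(Q + g) = -11*(-3 - 4) = -11*(-7) = 77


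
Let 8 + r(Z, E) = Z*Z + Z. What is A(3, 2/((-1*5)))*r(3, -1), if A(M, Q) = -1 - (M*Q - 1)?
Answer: 24/5 ≈ 4.8000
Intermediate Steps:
r(Z, E) = -8 + Z + Z² (r(Z, E) = -8 + (Z*Z + Z) = -8 + (Z² + Z) = -8 + (Z + Z²) = -8 + Z + Z²)
A(M, Q) = -M*Q (A(M, Q) = -1 - (-1 + M*Q) = -1 + (1 - M*Q) = -M*Q)
A(3, 2/((-1*5)))*r(3, -1) = (-1*3*2/((-1*5)))*(-8 + 3 + 3²) = (-1*3*2/(-5))*(-8 + 3 + 9) = -1*3*2*(-⅕)*4 = -1*3*(-⅖)*4 = (6/5)*4 = 24/5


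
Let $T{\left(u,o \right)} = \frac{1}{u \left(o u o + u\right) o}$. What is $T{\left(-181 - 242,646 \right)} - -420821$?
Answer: $\frac{20299097682333588439}{48236893316478} \approx 4.2082 \cdot 10^{5}$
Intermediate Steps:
$T{\left(u,o \right)} = \frac{1}{o u \left(u + u o^{2}\right)}$ ($T{\left(u,o \right)} = \frac{1}{u \left(u o^{2} + u\right) o} = \frac{1}{u \left(u + u o^{2}\right) o} = \frac{1}{o u \left(u + u o^{2}\right)}$)
$T{\left(-181 - 242,646 \right)} - -420821 = \frac{1}{646 \left(-181 - 242\right)^{2} \left(1 + 646^{2}\right)} - -420821 = \frac{1}{646 \left(-181 - 242\right)^{2} \left(1 + 417316\right)} + 420821 = \frac{1}{646 \cdot 178929 \cdot 417317} + 420821 = \frac{1}{646} \cdot \frac{1}{178929} \cdot \frac{1}{417317} + 420821 = \frac{1}{48236893316478} + 420821 = \frac{20299097682333588439}{48236893316478}$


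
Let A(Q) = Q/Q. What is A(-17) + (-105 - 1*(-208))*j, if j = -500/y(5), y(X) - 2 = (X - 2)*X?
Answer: -51483/17 ≈ -3028.4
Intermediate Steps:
A(Q) = 1
y(X) = 2 + X*(-2 + X) (y(X) = 2 + (X - 2)*X = 2 + (-2 + X)*X = 2 + X*(-2 + X))
j = -500/17 (j = -500/(2 + 5² - 2*5) = -500/(2 + 25 - 10) = -500/17 ≈ -29.412)
A(-17) + (-105 - 1*(-208))*j = 1 + (-105 - 1*(-208))*(-500/17) = 1 + (-105 + 208)*(-500/17) = 1 + 103*(-500/17) = 1 - 51500/17 = -51483/17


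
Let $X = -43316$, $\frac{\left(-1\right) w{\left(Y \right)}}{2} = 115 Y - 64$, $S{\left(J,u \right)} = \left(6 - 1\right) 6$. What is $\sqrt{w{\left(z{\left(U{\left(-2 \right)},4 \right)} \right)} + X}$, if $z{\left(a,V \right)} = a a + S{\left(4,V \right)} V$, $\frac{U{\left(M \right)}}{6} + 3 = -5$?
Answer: $2 i \sqrt{150177} \approx 775.05 i$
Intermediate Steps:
$S{\left(J,u \right)} = 30$ ($S{\left(J,u \right)} = 5 \cdot 6 = 30$)
$U{\left(M \right)} = -48$ ($U{\left(M \right)} = -18 + 6 \left(-5\right) = -18 - 30 = -48$)
$z{\left(a,V \right)} = a^{2} + 30 V$ ($z{\left(a,V \right)} = a a + 30 V = a^{2} + 30 V$)
$w{\left(Y \right)} = 128 - 230 Y$ ($w{\left(Y \right)} = - 2 \left(115 Y - 64\right) = - 2 \left(-64 + 115 Y\right) = 128 - 230 Y$)
$\sqrt{w{\left(z{\left(U{\left(-2 \right)},4 \right)} \right)} + X} = \sqrt{\left(128 - 230 \left(\left(-48\right)^{2} + 30 \cdot 4\right)\right) - 43316} = \sqrt{\left(128 - 230 \left(2304 + 120\right)\right) - 43316} = \sqrt{\left(128 - 557520\right) - 43316} = \sqrt{-557392 - 43316} = \sqrt{-600708} = 2 i \sqrt{150177}$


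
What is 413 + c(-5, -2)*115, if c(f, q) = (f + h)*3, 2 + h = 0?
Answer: -2002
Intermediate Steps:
h = -2 (h = -2 + 0 = -2)
c(f, q) = -6 + 3*f (c(f, q) = (f - 2)*3 = (-2 + f)*3 = -6 + 3*f)
413 + c(-5, -2)*115 = 413 + (-6 + 3*(-5))*115 = 413 + (-6 - 15)*115 = 413 - 21*115 = 413 - 2415 = -2002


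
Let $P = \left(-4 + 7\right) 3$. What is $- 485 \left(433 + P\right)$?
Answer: $-214370$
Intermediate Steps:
$P = 9$ ($P = 3 \cdot 3 = 9$)
$- 485 \left(433 + P\right) = - 485 \left(433 + 9\right) = \left(-485\right) 442 = -214370$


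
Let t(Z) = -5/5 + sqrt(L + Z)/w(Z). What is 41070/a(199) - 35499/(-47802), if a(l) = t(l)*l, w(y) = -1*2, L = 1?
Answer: 769792963/155372434 - 205350*sqrt(2)/9751 ≈ -24.828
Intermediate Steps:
w(y) = -2
t(Z) = -1 - sqrt(1 + Z)/2 (t(Z) = -5/5 + sqrt(1 + Z)/(-2) = -5*1/5 + sqrt(1 + Z)*(-1/2) = -1 - sqrt(1 + Z)/2)
a(l) = l*(-1 - sqrt(1 + l)/2) (a(l) = (-1 - sqrt(1 + l)/2)*l = l*(-1 - sqrt(1 + l)/2))
41070/a(199) - 35499/(-47802) = 41070/(((1/2)*199*(-2 - sqrt(1 + 199)))) - 35499/(-47802) = 41070/(((1/2)*199*(-2 - sqrt(200)))) - 35499*(-1/47802) = 41070/(((1/2)*199*(-2 - 10*sqrt(2)))) + 11833/15934 = 41070/(-199 - 995*sqrt(2)) + 11833/15934 = 11833/15934 + 41070/(-199 - 995*sqrt(2))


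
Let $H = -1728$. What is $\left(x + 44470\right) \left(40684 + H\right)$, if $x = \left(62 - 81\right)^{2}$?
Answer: $1746436436$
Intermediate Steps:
$x = 361$ ($x = \left(-19\right)^{2} = 361$)
$\left(x + 44470\right) \left(40684 + H\right) = \left(361 + 44470\right) \left(40684 - 1728\right) = 44831 \cdot 38956 = 1746436436$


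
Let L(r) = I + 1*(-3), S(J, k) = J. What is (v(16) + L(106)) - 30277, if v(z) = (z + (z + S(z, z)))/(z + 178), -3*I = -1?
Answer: -8811311/291 ≈ -30279.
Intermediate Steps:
I = 1/3 (I = -1/3*(-1) = 1/3 ≈ 0.33333)
v(z) = 3*z/(178 + z) (v(z) = (z + (z + z))/(z + 178) = (z + 2*z)/(178 + z) = (3*z)/(178 + z) = 3*z/(178 + z))
L(r) = -8/3 (L(r) = 1/3 + 1*(-3) = 1/3 - 3 = -8/3)
(v(16) + L(106)) - 30277 = (3*16/(178 + 16) - 8/3) - 30277 = (3*16/194 - 8/3) - 30277 = (3*16*(1/194) - 8/3) - 30277 = (24/97 - 8/3) - 30277 = -704/291 - 30277 = -8811311/291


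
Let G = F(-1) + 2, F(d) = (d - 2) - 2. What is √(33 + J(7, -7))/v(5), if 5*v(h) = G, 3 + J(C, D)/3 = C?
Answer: -5*√5 ≈ -11.180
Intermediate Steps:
J(C, D) = -9 + 3*C
F(d) = -4 + d (F(d) = (-2 + d) - 2 = -4 + d)
G = -3 (G = (-4 - 1) + 2 = -5 + 2 = -3)
v(h) = -⅗ (v(h) = (⅕)*(-3) = -⅗)
√(33 + J(7, -7))/v(5) = √(33 + (-9 + 3*7))/(-⅗) = √(33 + (-9 + 21))*(-5/3) = √(33 + 12)*(-5/3) = √45*(-5/3) = (3*√5)*(-5/3) = -5*√5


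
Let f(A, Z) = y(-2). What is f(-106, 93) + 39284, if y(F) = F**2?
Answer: 39288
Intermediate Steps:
f(A, Z) = 4 (f(A, Z) = (-2)**2 = 4)
f(-106, 93) + 39284 = 4 + 39284 = 39288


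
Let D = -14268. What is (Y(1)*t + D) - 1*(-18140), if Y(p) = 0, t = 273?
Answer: 3872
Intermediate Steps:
(Y(1)*t + D) - 1*(-18140) = (0*273 - 14268) - 1*(-18140) = (0 - 14268) + 18140 = -14268 + 18140 = 3872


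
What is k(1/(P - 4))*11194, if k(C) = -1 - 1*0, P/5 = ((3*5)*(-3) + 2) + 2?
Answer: -11194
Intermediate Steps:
P = -205 (P = 5*(((3*5)*(-3) + 2) + 2) = 5*((15*(-3) + 2) + 2) = 5*((-45 + 2) + 2) = 5*(-43 + 2) = 5*(-41) = -205)
k(C) = -1 (k(C) = -1 + 0 = -1)
k(1/(P - 4))*11194 = -1*11194 = -11194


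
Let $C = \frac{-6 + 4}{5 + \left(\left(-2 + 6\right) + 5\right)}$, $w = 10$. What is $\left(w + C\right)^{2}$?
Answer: $\frac{4761}{49} \approx 97.163$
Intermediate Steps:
$C = - \frac{1}{7}$ ($C = - \frac{2}{5 + \left(4 + 5\right)} = - \frac{2}{5 + 9} = - \frac{2}{14} = \left(-2\right) \frac{1}{14} = - \frac{1}{7} \approx -0.14286$)
$\left(w + C\right)^{2} = \left(10 - \frac{1}{7}\right)^{2} = \left(\frac{69}{7}\right)^{2} = \frac{4761}{49}$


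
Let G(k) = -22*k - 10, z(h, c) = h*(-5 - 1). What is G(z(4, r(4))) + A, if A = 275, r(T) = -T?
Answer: 793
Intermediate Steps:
z(h, c) = -6*h (z(h, c) = h*(-6) = -6*h)
G(k) = -10 - 22*k
G(z(4, r(4))) + A = (-10 - (-132)*4) + 275 = (-10 - 22*(-24)) + 275 = (-10 + 528) + 275 = 518 + 275 = 793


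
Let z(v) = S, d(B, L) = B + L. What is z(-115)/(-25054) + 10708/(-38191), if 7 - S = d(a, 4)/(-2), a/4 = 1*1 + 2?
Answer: -268851097/956837314 ≈ -0.28098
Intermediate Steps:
a = 12 (a = 4*(1*1 + 2) = 4*(1 + 2) = 4*3 = 12)
S = 15 (S = 7 - (12 + 4)/(-2) = 7 - 16*(-1)/2 = 7 - 1*(-8) = 7 + 8 = 15)
z(v) = 15
z(-115)/(-25054) + 10708/(-38191) = 15/(-25054) + 10708/(-38191) = 15*(-1/25054) + 10708*(-1/38191) = -15/25054 - 10708/38191 = -268851097/956837314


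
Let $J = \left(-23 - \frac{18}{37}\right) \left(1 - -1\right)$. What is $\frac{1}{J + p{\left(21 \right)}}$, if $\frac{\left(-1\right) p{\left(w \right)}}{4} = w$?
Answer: $- \frac{37}{4846} \approx -0.0076352$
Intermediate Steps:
$p{\left(w \right)} = - 4 w$
$J = - \frac{1738}{37}$ ($J = \left(-23 - \frac{18}{37}\right) \left(1 + 1\right) = \left(-23 - \frac{18}{37}\right) 2 = \left(- \frac{869}{37}\right) 2 = - \frac{1738}{37} \approx -46.973$)
$\frac{1}{J + p{\left(21 \right)}} = \frac{1}{- \frac{1738}{37} - 84} = \frac{1}{- \frac{4846}{37}} = - \frac{37}{4846}$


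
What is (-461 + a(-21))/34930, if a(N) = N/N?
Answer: -46/3493 ≈ -0.013169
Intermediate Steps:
a(N) = 1
(-461 + a(-21))/34930 = (-461 + 1)/34930 = -460*1/34930 = -46/3493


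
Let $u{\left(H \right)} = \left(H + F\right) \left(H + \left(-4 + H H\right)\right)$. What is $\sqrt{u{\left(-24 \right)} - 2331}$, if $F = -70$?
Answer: $i \sqrt{53843} \approx 232.04 i$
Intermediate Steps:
$u{\left(H \right)} = \left(-70 + H\right) \left(-4 + H + H^{2}\right)$ ($u{\left(H \right)} = \left(H - 70\right) \left(H + \left(-4 + H H\right)\right) = \left(-70 + H\right) \left(H + \left(-4 + H^{2}\right)\right) = \left(-70 + H\right) \left(-4 + H + H^{2}\right)$)
$\sqrt{u{\left(-24 \right)} - 2331} = \sqrt{\left(280 + \left(-24\right)^{3} - -1776 - 69 \left(-24\right)^{2}\right) - 2331} = \sqrt{\left(280 - 13824 + 1776 - 39744\right) - 2331} = \sqrt{-51512 - 2331} = \sqrt{-53843} = i \sqrt{53843}$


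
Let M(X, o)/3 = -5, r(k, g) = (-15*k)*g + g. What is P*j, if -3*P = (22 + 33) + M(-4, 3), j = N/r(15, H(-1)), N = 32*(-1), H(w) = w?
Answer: 40/21 ≈ 1.9048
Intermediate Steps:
r(k, g) = g - 15*g*k (r(k, g) = -15*g*k + g = g - 15*g*k)
M(X, o) = -15 (M(X, o) = 3*(-5) = -15)
N = -32
j = -⅐ (j = -32*(-1/(1 - 15*15)) = -32*(-1/(1 - 225)) = -32/((-1*(-224))) = -32/224 = -32*1/224 = -⅐ ≈ -0.14286)
P = -40/3 (P = -((22 + 33) - 15)/3 = -(55 - 15)/3 = -⅓*40 = -40/3 ≈ -13.333)
P*j = -40/3*(-⅐) = 40/21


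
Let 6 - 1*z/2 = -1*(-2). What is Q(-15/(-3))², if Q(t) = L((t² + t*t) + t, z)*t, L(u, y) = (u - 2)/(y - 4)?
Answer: 70225/16 ≈ 4389.1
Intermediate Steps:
z = 8 (z = 12 - (-2)*(-2) = 12 - 2*2 = 12 - 4 = 8)
L(u, y) = (-2 + u)/(-4 + y)
Q(t) = t*(-½ + t²/2 + t/4) (Q(t) = ((-2 + ((t² + t*t) + t))/(-4 + 8))*t = ((-2 + ((t² + t²) + t))/4)*t = ((-2 + (2*t² + t))/4)*t = ((-2 + (t + 2*t²))/4)*t = ((-2 + t + 2*t²)/4)*t = (-½ + t²/2 + t/4)*t = t*(-½ + t²/2 + t/4))
Q(-15/(-3))² = ((-15/(-3))*(-2 + (-15/(-3))*(1 + 2*(-15/(-3))))/4)² = ((-15*(-⅓))*(-2 + (-15*(-⅓))*(1 + 2*(-15*(-⅓))))/4)² = ((¼)*5*(-2 + 5*(1 + 2*5)))² = ((¼)*5*(-2 + 5*(1 + 10)))² = ((¼)*5*(-2 + 5*11))² = ((¼)*5*(-2 + 55))² = ((¼)*5*53)² = (265/4)² = 70225/16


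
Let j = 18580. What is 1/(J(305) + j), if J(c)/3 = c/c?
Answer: 1/18583 ≈ 5.3813e-5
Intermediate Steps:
J(c) = 3 (J(c) = 3*(c/c) = 3*1 = 3)
1/(J(305) + j) = 1/(3 + 18580) = 1/18583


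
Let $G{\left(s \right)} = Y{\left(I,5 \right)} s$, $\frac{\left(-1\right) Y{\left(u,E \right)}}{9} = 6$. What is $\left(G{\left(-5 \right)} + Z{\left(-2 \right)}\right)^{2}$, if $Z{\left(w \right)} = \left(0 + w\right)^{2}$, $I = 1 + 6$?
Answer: $75076$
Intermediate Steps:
$I = 7$
$Y{\left(u,E \right)} = -54$ ($Y{\left(u,E \right)} = \left(-9\right) 6 = -54$)
$Z{\left(w \right)} = w^{2}$
$G{\left(s \right)} = - 54 s$
$\left(G{\left(-5 \right)} + Z{\left(-2 \right)}\right)^{2} = \left(\left(-54\right) \left(-5\right) + \left(-2\right)^{2}\right)^{2} = \left(270 + 4\right)^{2} = 274^{2} = 75076$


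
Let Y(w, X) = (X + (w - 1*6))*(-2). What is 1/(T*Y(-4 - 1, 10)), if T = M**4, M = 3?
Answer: 1/162 ≈ 0.0061728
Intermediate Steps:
Y(w, X) = 12 - 2*X - 2*w (Y(w, X) = (X + (w - 6))*(-2) = (X + (-6 + w))*(-2) = (-6 + X + w)*(-2) = 12 - 2*X - 2*w)
T = 81 (T = 3**4 = 81)
1/(T*Y(-4 - 1, 10)) = 1/(81*(12 - 2*10 - 2*(-4 - 1))) = 1/(81*(12 - 20 - 2*(-5))) = 1/(81*(12 - 20 + 10)) = 1/(81*2) = 1/162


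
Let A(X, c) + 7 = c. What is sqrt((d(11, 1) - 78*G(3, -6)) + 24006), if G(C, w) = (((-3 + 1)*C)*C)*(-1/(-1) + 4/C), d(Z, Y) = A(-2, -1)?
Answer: sqrt(27274) ≈ 165.15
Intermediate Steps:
A(X, c) = -7 + c
d(Z, Y) = -8 (d(Z, Y) = -7 - 1 = -8)
G(C, w) = -2*C**2*(1 + 4/C) (G(C, w) = ((-2*C)*C)*(-1*(-1) + 4/C) = (-2*C**2)*(1 + 4/C) = -2*C**2*(1 + 4/C))
sqrt((d(11, 1) - 78*G(3, -6)) + 24006) = sqrt((-8 - (-156)*3*(4 + 3)) + 24006) = sqrt((-8 - (-156)*3*7) + 24006) = sqrt((-8 - 78*(-42)) + 24006) = sqrt((-8 + 3276) + 24006) = sqrt(3268 + 24006) = sqrt(27274)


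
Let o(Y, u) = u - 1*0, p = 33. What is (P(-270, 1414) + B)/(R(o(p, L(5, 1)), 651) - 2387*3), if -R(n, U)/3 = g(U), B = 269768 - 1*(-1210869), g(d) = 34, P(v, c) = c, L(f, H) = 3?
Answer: -494017/2421 ≈ -204.05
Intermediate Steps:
B = 1480637 (B = 269768 + 1210869 = 1480637)
o(Y, u) = u (o(Y, u) = u + 0 = u)
R(n, U) = -102 (R(n, U) = -3*34 = -102)
(P(-270, 1414) + B)/(R(o(p, L(5, 1)), 651) - 2387*3) = (1414 + 1480637)/(-102 - 2387*3) = 1482051/(-102 - 7161) = 1482051/(-7263) = 1482051*(-1/7263) = -494017/2421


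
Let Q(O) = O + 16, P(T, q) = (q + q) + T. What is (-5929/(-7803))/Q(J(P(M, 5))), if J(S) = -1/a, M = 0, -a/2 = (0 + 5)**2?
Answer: 296450/6250203 ≈ 0.047430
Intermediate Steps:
a = -50 (a = -2*(0 + 5)**2 = -2*5**2 = -2*25 = -50)
P(T, q) = T + 2*q (P(T, q) = 2*q + T = T + 2*q)
J(S) = 1/50 (J(S) = -1/(-50) = -1*(-1/50) = 1/50)
Q(O) = 16 + O
(-5929/(-7803))/Q(J(P(M, 5))) = (-5929/(-7803))/(16 + 1/50) = (-5929*(-1/7803))/(801/50) = (5929/7803)*(50/801) = 296450/6250203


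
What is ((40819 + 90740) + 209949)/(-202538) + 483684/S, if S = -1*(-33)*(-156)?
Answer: -4155103049/43444401 ≈ -95.642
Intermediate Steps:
S = -5148 (S = 33*(-156) = -5148)
((40819 + 90740) + 209949)/(-202538) + 483684/S = ((40819 + 90740) + 209949)/(-202538) + 483684/(-5148) = (131559 + 209949)*(-1/202538) + 483684*(-1/5148) = 341508*(-1/202538) - 40307/429 = -170754/101269 - 40307/429 = -4155103049/43444401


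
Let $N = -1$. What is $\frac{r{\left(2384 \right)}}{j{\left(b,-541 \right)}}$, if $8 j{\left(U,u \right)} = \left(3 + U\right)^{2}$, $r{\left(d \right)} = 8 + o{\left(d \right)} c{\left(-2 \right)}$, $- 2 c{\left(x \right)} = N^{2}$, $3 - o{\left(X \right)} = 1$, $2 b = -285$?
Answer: $\frac{224}{77841} \approx 0.0028777$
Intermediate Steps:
$b = - \frac{285}{2}$ ($b = \frac{1}{2} \left(-285\right) = - \frac{285}{2} \approx -142.5$)
$o{\left(X \right)} = 2$ ($o{\left(X \right)} = 3 - 1 = 2$)
$c{\left(x \right)} = - \frac{1}{2}$ ($c{\left(x \right)} = - \frac{\left(-1\right)^{2}}{2} = \left(- \frac{1}{2}\right) 1 = - \frac{1}{2}$)
$r{\left(d \right)} = 7$ ($r{\left(d \right)} = 8 + 2 \left(- \frac{1}{2}\right) = 8 - 1 = 7$)
$j{\left(U,u \right)} = \frac{\left(3 + U\right)^{2}}{8}$
$\frac{r{\left(2384 \right)}}{j{\left(b,-541 \right)}} = \frac{7}{\frac{1}{8} \left(3 - \frac{285}{2}\right)^{2}} = \frac{7}{\frac{1}{8} \left(- \frac{279}{2}\right)^{2}} = \frac{7}{\frac{1}{8} \cdot \frac{77841}{4}} = \frac{7}{\frac{77841}{32}} = 7 \cdot \frac{32}{77841} = \frac{224}{77841}$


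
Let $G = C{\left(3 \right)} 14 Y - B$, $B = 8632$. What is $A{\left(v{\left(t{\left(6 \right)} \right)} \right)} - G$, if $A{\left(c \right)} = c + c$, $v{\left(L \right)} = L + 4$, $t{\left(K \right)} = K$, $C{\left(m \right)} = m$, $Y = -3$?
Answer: $8778$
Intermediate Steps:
$v{\left(L \right)} = 4 + L$
$A{\left(c \right)} = 2 c$
$G = -8758$ ($G = 3 \cdot 14 \left(-3\right) - 8632 = 42 \left(-3\right) - 8632 = -126 - 8632 = -8758$)
$A{\left(v{\left(t{\left(6 \right)} \right)} \right)} - G = 2 \left(4 + 6\right) - -8758 = 2 \cdot 10 + 8758 = 20 + 8758 = 8778$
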